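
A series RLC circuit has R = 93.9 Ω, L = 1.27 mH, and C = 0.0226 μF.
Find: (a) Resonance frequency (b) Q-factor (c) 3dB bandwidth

Step 1 — Resonance condition Im(Z)=0 gives ω₀ = 1/√(LC).
Step 2 — ω₀ = 1/√(0.00127·2.26e-08) = 1.867e+05 rad/s.
Step 3 — f₀ = ω₀/(2π) = 2.971e+04 Hz.
Step 4 — Series Q: Q = ω₀L/R = 1.867e+05·0.00127/93.9 = 2.525.
Step 5 — 3dB bandwidth: Δω = ω₀/Q = 7.394e+04 rad/s; BW = Δω/(2π) = 1.177e+04 Hz.

(a) f₀ = 2.971e+04 Hz  (b) Q = 2.525  (c) BW = 1.177e+04 Hz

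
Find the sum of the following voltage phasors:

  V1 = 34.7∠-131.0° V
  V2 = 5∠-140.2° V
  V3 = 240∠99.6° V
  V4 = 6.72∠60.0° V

Step 1 — Convert each phasor to rectangular form:
  V1 = 34.7·(cos(-131.0°) + j·sin(-131.0°)) = -22.77 - j26.19 V
  V2 = 5·(cos(-140.2°) + j·sin(-140.2°)) = -3.841 - j3.201 V
  V3 = 240·(cos(99.6°) + j·sin(99.6°)) = -40.02 + j236.6 V
  V4 = 6.72·(cos(60.0°) + j·sin(60.0°)) = 3.36 + j5.82 V
Step 2 — Sum components: V_total = -63.27 + j213.1 V.
Step 3 — Convert to polar: |V_total| = 222.3 V, ∠V_total = 106.5°.

V_total = 222.3∠106.5° V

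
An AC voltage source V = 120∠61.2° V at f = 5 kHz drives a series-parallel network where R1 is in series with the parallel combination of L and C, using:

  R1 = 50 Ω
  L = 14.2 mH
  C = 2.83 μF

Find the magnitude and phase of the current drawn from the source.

Step 1 — Angular frequency: ω = 2π·f = 2π·5000 = 3.142e+04 rad/s.
Step 2 — Component impedances:
  R1: Z = R = 50 Ω
  L: Z = jωL = j·3.142e+04·0.0142 = 0 + j446.1 Ω
  C: Z = 1/(jωC) = -j/(ω·C) = 0 - j11.25 Ω
Step 3 — Parallel branch: L || C = 1/(1/L + 1/C) = 0 - j11.54 Ω.
Step 4 — Series with R1: Z_total = R1 + (L || C) = 50 - j11.54 Ω = 51.31∠-13.0° Ω.
Step 5 — Source phasor: V = 120∠61.2° V = 57.81 + j105.2 V.
Step 6 — Ohm's law: I = V / Z_total = (57.81 + j105.2) / (50 - j11.54) = 0.6369 + j2.25 A.
Step 7 — Convert to polar: |I| = 2.339 A, ∠I = 74.2°.

I = 2.339∠74.2° A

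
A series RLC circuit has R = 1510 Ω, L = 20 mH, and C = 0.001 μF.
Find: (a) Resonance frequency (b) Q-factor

Step 1 — Resonance condition Im(Z)=0 gives ω₀ = 1/√(LC).
Step 2 — ω₀ = 1/√(0.02·1e-09) = 2.236e+05 rad/s.
Step 3 — f₀ = ω₀/(2π) = 3.559e+04 Hz.
Step 4 — Series Q: Q = ω₀L/R = 2.236e+05·0.02/1510 = 2.962.

(a) f₀ = 3.559e+04 Hz  (b) Q = 2.962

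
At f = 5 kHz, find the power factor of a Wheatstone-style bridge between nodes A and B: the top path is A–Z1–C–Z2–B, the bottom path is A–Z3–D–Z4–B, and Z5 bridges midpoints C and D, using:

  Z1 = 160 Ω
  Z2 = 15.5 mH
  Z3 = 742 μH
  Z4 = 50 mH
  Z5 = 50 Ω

Step 1 — Angular frequency: ω = 2π·f = 2π·5000 = 3.142e+04 rad/s.
Step 2 — Component impedances:
  Z1: Z = R = 160 Ω
  Z2: Z = jωL = j·3.142e+04·0.0155 = 0 + j486.9 Ω
  Z3: Z = jωL = j·3.142e+04·0.000742 = 0 + j23.31 Ω
  Z4: Z = jωL = j·3.142e+04·0.05 = 0 + j1571 Ω
  Z5: Z = R = 50 Ω
Step 3 — Bridge requires nodal analysis (the Z5 bridge couples midpoints C and D, so the two paths cannot be reduced to a simple series/parallel combination). Setting node B to ground and injecting 1 A at node A, the 3-node admittance system at A, C, D solves to V_A = Z_AB = 24.03 + j387.5 Ω = 388.3∠86.5° Ω.
Step 4 — Power factor: PF = cos(φ) = Re(Z)/|Z| = 24.027/388.27 = 0.06188.
Step 5 — Type: Im(Z) = 387.5 ⇒ lagging (phase φ = 86.5°).

PF = 0.06188 (lagging, φ = 86.5°)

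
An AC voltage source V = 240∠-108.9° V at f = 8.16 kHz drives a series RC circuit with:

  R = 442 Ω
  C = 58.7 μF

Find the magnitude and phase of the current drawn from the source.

Step 1 — Angular frequency: ω = 2π·f = 2π·8160 = 5.127e+04 rad/s.
Step 2 — Component impedances:
  R: Z = R = 442 Ω
  C: Z = 1/(jωC) = -j/(ω·C) = 0 - j0.3323 Ω
Step 3 — Series combination: Z_total = R + C = 442 - j0.3323 Ω = 442∠-0.0° Ω.
Step 4 — Source phasor: V = 240∠-108.9° V = -77.74 - j227.1 V.
Step 5 — Ohm's law: I = V / Z_total = (-77.74 - j227.1) / (442 - j0.3323) = -0.1755 - j0.5138 A.
Step 6 — Convert to polar: |I| = 0.543 A, ∠I = -108.9°.

I = 0.543∠-108.9° A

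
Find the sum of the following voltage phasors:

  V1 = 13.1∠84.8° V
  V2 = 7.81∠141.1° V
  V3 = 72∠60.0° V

Step 1 — Convert each phasor to rectangular form:
  V1 = 13.1·(cos(84.8°) + j·sin(84.8°)) = 1.187 + j13.05 V
  V2 = 7.81·(cos(141.1°) + j·sin(141.1°)) = -6.078 + j4.904 V
  V3 = 72·(cos(60.0°) + j·sin(60.0°)) = 36 + j62.35 V
Step 2 — Sum components: V_total = 31.11 + j80.3 V.
Step 3 — Convert to polar: |V_total| = 86.12 V, ∠V_total = 68.8°.

V_total = 86.12∠68.8° V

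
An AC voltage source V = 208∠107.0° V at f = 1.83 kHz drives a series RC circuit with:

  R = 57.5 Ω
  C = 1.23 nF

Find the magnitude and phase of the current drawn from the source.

Step 1 — Angular frequency: ω = 2π·f = 2π·1830 = 1.15e+04 rad/s.
Step 2 — Component impedances:
  R: Z = R = 57.5 Ω
  C: Z = 1/(jωC) = -j/(ω·C) = 0 - j7.071e+04 Ω
Step 3 — Series combination: Z_total = R + C = 57.5 - j7.071e+04 Ω = 7.071e+04∠-90.0° Ω.
Step 4 — Source phasor: V = 208∠107.0° V = -60.81 + j198.9 V.
Step 5 — Ohm's law: I = V / Z_total = (-60.81 + j198.9) / (57.5 - j7.071e+04) = -0.002814 - j0.0008578 A.
Step 6 — Convert to polar: |I| = 0.002942 A, ∠I = -163.0°.

I = 0.002942∠-163.0° A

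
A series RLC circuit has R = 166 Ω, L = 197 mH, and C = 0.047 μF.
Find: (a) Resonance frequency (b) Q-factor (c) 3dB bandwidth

Step 1 — Resonance condition Im(Z)=0 gives ω₀ = 1/√(LC).
Step 2 — ω₀ = 1/√(0.197·4.7e-08) = 1.039e+04 rad/s.
Step 3 — f₀ = ω₀/(2π) = 1654 Hz.
Step 4 — Series Q: Q = ω₀L/R = 1.039e+04·0.197/166 = 12.33.
Step 5 — 3dB bandwidth: Δω = ω₀/Q = 842.6 rad/s; BW = Δω/(2π) = 134.1 Hz.

(a) f₀ = 1654 Hz  (b) Q = 12.33  (c) BW = 134.1 Hz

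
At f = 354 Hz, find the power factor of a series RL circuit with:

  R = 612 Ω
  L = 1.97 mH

Step 1 — Angular frequency: ω = 2π·f = 2π·354 = 2224 rad/s.
Step 2 — Component impedances:
  R: Z = R = 612 Ω
  L: Z = jωL = j·2224·0.00197 = 0 + j4.382 Ω
Step 3 — Series combination: Z_total = R + L = 612 + j4.382 Ω = 612∠0.4° Ω.
Step 4 — Power factor: PF = cos(φ) = Re(Z)/|Z| = 612/612 = 1.
Step 5 — Type: Im(Z) = 4.382 ⇒ lagging (phase φ = 0.4°).

PF = 1 (lagging, φ = 0.4°)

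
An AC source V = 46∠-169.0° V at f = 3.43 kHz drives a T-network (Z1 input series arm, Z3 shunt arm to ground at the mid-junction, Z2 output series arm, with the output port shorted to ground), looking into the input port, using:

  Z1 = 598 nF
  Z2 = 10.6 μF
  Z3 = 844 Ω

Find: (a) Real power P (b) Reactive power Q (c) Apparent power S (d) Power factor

Step 1 — Angular frequency: ω = 2π·f = 2π·3430 = 2.155e+04 rad/s.
Step 2 — Component impedances:
  Z1: Z = 1/(jωC) = -j/(ω·C) = 0 - j77.59 Ω
  Z2: Z = 1/(jωC) = -j/(ω·C) = 0 - j4.377 Ω
  Z3: Z = R = 844 Ω
Step 3 — With the output port shorted to ground, the output series arm Z2 runs from the junction to ground; the shunt arm Z3 also runs from the junction to ground. They appear in parallel: Z3 || Z2 = 0.0227 - j4.377 Ω.
Step 4 — Series with input arm Z1: Z_in = Z1 + (Z3 || Z2) = 0.0227 - j81.97 Ω = 81.97∠-90.0° Ω.
Step 5 — Source phasor: V = 46∠-169.0° V = -45.15 - j8.777 V.
Step 6 — Current: I = V / Z = 0.1069 - j0.5509 A = 0.5612∠-79.0° A.
Step 7 — Complex power: S = V·I* = 0.00715 - j25.81 VA.
Step 8 — Real power: P = Re(S) = 0.00715 W.
Step 9 — Reactive power: Q = Im(S) = -25.81 VAR.
Step 10 — Apparent power: |S| = 25.81 VA.
Step 11 — Power factor: PF = P/|S| = 0.000277 (leading).

(a) P = 0.00715 W  (b) Q = -25.81 VAR  (c) S = 25.81 VA  (d) PF = 0.000277 (leading)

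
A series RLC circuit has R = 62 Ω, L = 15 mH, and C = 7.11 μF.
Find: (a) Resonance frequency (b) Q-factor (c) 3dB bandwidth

Step 1 — Resonance: ω₀ = 1/√(LC) = 1/√(0.015·7.11e-06) = 3062 rad/s.
Step 2 — f₀ = ω₀/(2π) = 487.3 Hz.
Step 3 — Series Q: Q = ω₀L/R = 3062·0.015/62 = 0.7408.
Step 4 — Bandwidth: Δω = ω₀/Q = 4133 rad/s; BW = Δω/(2π) = 657.8 Hz.

(a) f₀ = 487.3 Hz  (b) Q = 0.7408  (c) BW = 657.8 Hz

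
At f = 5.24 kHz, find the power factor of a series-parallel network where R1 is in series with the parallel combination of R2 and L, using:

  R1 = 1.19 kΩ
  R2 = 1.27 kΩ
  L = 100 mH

Step 1 — Angular frequency: ω = 2π·f = 2π·5240 = 3.292e+04 rad/s.
Step 2 — Component impedances:
  R1: Z = R = 1190 Ω
  R2: Z = R = 1270 Ω
  L: Z = jωL = j·3.292e+04·0.1 = 0 + j3292 Ω
Step 3 — Parallel branch: R2 || L = 1/(1/R2 + 1/L) = 1106 + j426.4 Ω.
Step 4 — Series with R1: Z_total = R1 + (R2 || L) = 2296 + j426.4 Ω = 2335∠10.5° Ω.
Step 5 — Power factor: PF = cos(φ) = Re(Z)/|Z| = 2295.5/2334.8 = 0.9832.
Step 6 — Type: Im(Z) = 426.4 ⇒ lagging (phase φ = 10.5°).

PF = 0.9832 (lagging, φ = 10.5°)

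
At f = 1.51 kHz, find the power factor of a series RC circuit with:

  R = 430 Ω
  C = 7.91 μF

Step 1 — Angular frequency: ω = 2π·f = 2π·1510 = 9488 rad/s.
Step 2 — Component impedances:
  R: Z = R = 430 Ω
  C: Z = 1/(jωC) = -j/(ω·C) = 0 - j13.32 Ω
Step 3 — Series combination: Z_total = R + C = 430 - j13.32 Ω = 430.2∠-1.8° Ω.
Step 4 — Power factor: PF = cos(φ) = Re(Z)/|Z| = 430/430.2 = 0.9995.
Step 5 — Type: Im(Z) = -13.32 ⇒ leading (phase φ = -1.8°).

PF = 0.9995 (leading, φ = -1.8°)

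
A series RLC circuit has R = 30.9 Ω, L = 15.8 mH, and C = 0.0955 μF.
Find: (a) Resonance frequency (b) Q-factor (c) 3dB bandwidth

Step 1 — Resonance: ω₀ = 1/√(LC) = 1/√(0.0158·9.55e-08) = 2.574e+04 rad/s.
Step 2 — f₀ = ω₀/(2π) = 4097 Hz.
Step 3 — Series Q: Q = ω₀L/R = 2.574e+04·0.0158/30.9 = 13.16.
Step 4 — Bandwidth: Δω = ω₀/Q = 1956 rad/s; BW = Δω/(2π) = 311.3 Hz.

(a) f₀ = 4097 Hz  (b) Q = 13.16  (c) BW = 311.3 Hz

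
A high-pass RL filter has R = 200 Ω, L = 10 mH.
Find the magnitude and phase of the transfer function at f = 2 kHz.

Step 1 — Angular frequency: ω = 2π·2000 = 1.257e+04 rad/s.
Step 2 — Transfer function: H(jω) = jωL/(R + jωL).
Step 3 — Numerator jωL = j·125.7; denominator R + jωL = 200 + j125.7.
Step 4 — H = 0.283 + j0.4505.
Step 5 — Magnitude: |H| = 0.532 (-5.5 dB); phase: φ = 57.9°.

|H| = 0.532 (-5.5 dB), φ = 57.9°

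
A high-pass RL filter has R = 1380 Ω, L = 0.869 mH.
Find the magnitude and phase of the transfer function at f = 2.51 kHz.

Step 1 — Angular frequency: ω = 2π·2510 = 1.577e+04 rad/s.
Step 2 — Transfer function: H(jω) = jωL/(R + jωL).
Step 3 — Numerator jωL = j·13.7; denominator R + jωL = 1380 + j13.7.
Step 4 — H = 9.862e-05 + j0.00993.
Step 5 — Magnitude: |H| = 0.009931 (-40.1 dB); phase: φ = 89.4°.

|H| = 0.009931 (-40.1 dB), φ = 89.4°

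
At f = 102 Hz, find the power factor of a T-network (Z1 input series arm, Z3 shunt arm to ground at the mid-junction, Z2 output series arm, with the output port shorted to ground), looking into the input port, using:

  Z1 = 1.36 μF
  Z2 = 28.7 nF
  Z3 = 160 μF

Step 1 — Angular frequency: ω = 2π·f = 2π·102 = 640.9 rad/s.
Step 2 — Component impedances:
  Z1: Z = 1/(jωC) = -j/(ω·C) = 0 - j1147 Ω
  Z2: Z = 1/(jωC) = -j/(ω·C) = 0 - j5.437e+04 Ω
  Z3: Z = 1/(jωC) = -j/(ω·C) = 0 - j9.752 Ω
Step 3 — With the output port shorted to ground, the output series arm Z2 runs from the junction to ground; the shunt arm Z3 also runs from the junction to ground. They appear in parallel: Z3 || Z2 = 0 - j9.75 Ω.
Step 4 — Series with input arm Z1: Z_in = Z1 + (Z3 || Z2) = 0 - j1157 Ω = 1157∠-90.0° Ω.
Step 5 — Power factor: PF = cos(φ) = Re(Z)/|Z| = 0/1157 = 0.
Step 6 — Type: Im(Z) = -1157 ⇒ leading (phase φ = -90.0°).

PF = 0 (leading, φ = -90.0°)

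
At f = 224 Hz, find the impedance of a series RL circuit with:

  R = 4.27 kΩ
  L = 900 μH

Step 1 — Angular frequency: ω = 2π·f = 2π·224 = 1407 rad/s.
Step 2 — Component impedances:
  R: Z = R = 4270 Ω
  L: Z = jωL = j·1407·0.0009 = 0 + j1.267 Ω
Step 3 — Series combination: Z_total = R + L = 4270 + j1.267 Ω = 4270∠0.0° Ω.

Z = 4270 + j1.267 Ω = 4270∠0.0° Ω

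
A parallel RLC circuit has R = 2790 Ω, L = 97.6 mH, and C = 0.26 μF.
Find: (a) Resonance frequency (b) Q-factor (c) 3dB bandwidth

Step 1 — Resonance: ω₀ = 1/√(LC) = 1/√(0.0976·2.6e-07) = 6278 rad/s.
Step 2 — f₀ = ω₀/(2π) = 999.1 Hz.
Step 3 — Parallel Q: Q = R/(ω₀L) = 2790/(6278·0.0976) = 4.554.
Step 4 — Bandwidth: Δω = ω₀/Q = 1379 rad/s; BW = Δω/(2π) = 219.4 Hz.

(a) f₀ = 999.1 Hz  (b) Q = 4.554  (c) BW = 219.4 Hz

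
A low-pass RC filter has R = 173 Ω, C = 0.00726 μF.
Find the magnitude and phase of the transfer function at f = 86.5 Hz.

Step 1 — Angular frequency: ω = 2π·86.5 = 543.5 rad/s.
Step 2 — Transfer function: H(jω) = 1/(1 + jωRC).
Step 3 — Denominator: 1 + jωRC = 1 + j·543.5·173·7.26e-09 = 1 + j0.0006826.
Step 4 — H = 1 - j0.0006826.
Step 5 — Magnitude: |H| = 1 (-0.0 dB); phase: φ = -0.0°.

|H| = 1 (-0.0 dB), φ = -0.0°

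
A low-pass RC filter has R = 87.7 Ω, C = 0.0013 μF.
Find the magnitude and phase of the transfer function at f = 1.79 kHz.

Step 1 — Angular frequency: ω = 2π·1790 = 1.125e+04 rad/s.
Step 2 — Transfer function: H(jω) = 1/(1 + jωRC).
Step 3 — Denominator: 1 + jωRC = 1 + j·1.125e+04·87.7·1.3e-09 = 1 + j0.001282.
Step 4 — H = 1 - j0.001282.
Step 5 — Magnitude: |H| = 1 (-0.0 dB); phase: φ = -0.1°.

|H| = 1 (-0.0 dB), φ = -0.1°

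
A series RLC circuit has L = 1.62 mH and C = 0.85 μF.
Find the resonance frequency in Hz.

Step 1 — Resonance condition Im(Z)=0 gives ω₀ = 1/√(LC).
Step 2 — ω₀ = 1/√(0.00162·8.5e-07) = 2.695e+04 rad/s.
Step 3 — f₀ = ω₀/(2π) = 4289 Hz.

f₀ = 4289 Hz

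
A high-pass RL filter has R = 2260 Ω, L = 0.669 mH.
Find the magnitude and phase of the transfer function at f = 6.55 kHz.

Step 1 — Angular frequency: ω = 2π·6550 = 4.115e+04 rad/s.
Step 2 — Transfer function: H(jω) = jωL/(R + jωL).
Step 3 — Numerator jωL = j·27.53; denominator R + jωL = 2260 + j27.53.
Step 4 — H = 0.0001484 + j0.01218.
Step 5 — Magnitude: |H| = 0.01218 (-38.3 dB); phase: φ = 89.3°.

|H| = 0.01218 (-38.3 dB), φ = 89.3°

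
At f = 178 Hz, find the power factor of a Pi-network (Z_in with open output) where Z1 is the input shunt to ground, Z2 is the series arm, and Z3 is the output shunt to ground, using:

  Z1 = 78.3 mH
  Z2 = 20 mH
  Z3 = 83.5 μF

Step 1 — Angular frequency: ω = 2π·f = 2π·178 = 1118 rad/s.
Step 2 — Component impedances:
  Z1: Z = jωL = j·1118·0.0783 = 0 + j87.57 Ω
  Z2: Z = jωL = j·1118·0.02 = 0 + j22.37 Ω
  Z3: Z = 1/(jωC) = -j/(ω·C) = 0 - j10.71 Ω
Step 3 — With open output, the series arm Z2 and the output shunt Z3 appear in series to ground: Z2 + Z3 = 0 + j11.66 Ω.
Step 4 — Parallel with input shunt Z1: Z_in = Z1 || (Z2 + Z3) = 0 + j10.29 Ω = 10.29∠90.0° Ω.
Step 5 — Power factor: PF = cos(φ) = Re(Z)/|Z| = -0/10.29 = -0.
Step 6 — Type: Im(Z) = 10.29 ⇒ lagging (phase φ = 90.0°).

PF = -0 (lagging, φ = 90.0°)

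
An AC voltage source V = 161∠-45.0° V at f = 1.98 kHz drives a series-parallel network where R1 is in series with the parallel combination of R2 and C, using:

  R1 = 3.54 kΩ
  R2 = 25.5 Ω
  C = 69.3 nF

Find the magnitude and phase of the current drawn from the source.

Step 1 — Angular frequency: ω = 2π·f = 2π·1980 = 1.244e+04 rad/s.
Step 2 — Component impedances:
  R1: Z = R = 3540 Ω
  R2: Z = R = 25.5 Ω
  C: Z = 1/(jωC) = -j/(ω·C) = 0 - j1160 Ω
Step 3 — Parallel branch: R2 || C = 1/(1/R2 + 1/C) = 25.49 - j0.5603 Ω.
Step 4 — Series with R1: Z_total = R1 + (R2 || C) = 3565 - j0.5603 Ω = 3565∠-0.0° Ω.
Step 5 — Source phasor: V = 161∠-45.0° V = 113.8 - j113.8 V.
Step 6 — Ohm's law: I = V / Z_total = (113.8 - j113.8) / (3565 - j0.5603) = 0.03193 - j0.03192 A.
Step 7 — Convert to polar: |I| = 0.04516 A, ∠I = -45.0°.

I = 0.04516∠-45.0° A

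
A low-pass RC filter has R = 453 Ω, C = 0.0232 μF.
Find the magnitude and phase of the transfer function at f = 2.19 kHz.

Step 1 — Angular frequency: ω = 2π·2190 = 1.376e+04 rad/s.
Step 2 — Transfer function: H(jω) = 1/(1 + jωRC).
Step 3 — Denominator: 1 + jωRC = 1 + j·1.376e+04·453·2.32e-08 = 1 + j0.1446.
Step 4 — H = 0.9795 - j0.1417.
Step 5 — Magnitude: |H| = 0.9897 (-0.1 dB); phase: φ = -8.2°.

|H| = 0.9897 (-0.1 dB), φ = -8.2°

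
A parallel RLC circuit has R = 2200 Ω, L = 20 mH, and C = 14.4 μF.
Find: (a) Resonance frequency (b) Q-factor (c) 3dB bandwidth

Step 1 — Resonance: ω₀ = 1/√(LC) = 1/√(0.02·1.44e-05) = 1863 rad/s.
Step 2 — f₀ = ω₀/(2π) = 296.6 Hz.
Step 3 — Parallel Q: Q = R/(ω₀L) = 2200/(1863·0.02) = 59.03.
Step 4 — Bandwidth: Δω = ω₀/Q = 31.57 rad/s; BW = Δω/(2π) = 5.024 Hz.

(a) f₀ = 296.6 Hz  (b) Q = 59.03  (c) BW = 5.024 Hz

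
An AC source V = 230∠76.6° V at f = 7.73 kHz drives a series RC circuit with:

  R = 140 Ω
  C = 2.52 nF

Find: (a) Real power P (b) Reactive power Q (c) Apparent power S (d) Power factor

Step 1 — Angular frequency: ω = 2π·f = 2π·7730 = 4.857e+04 rad/s.
Step 2 — Component impedances:
  R: Z = R = 140 Ω
  C: Z = 1/(jωC) = -j/(ω·C) = 0 - j8170 Ω
Step 3 — Series combination: Z_total = R + C = 140 - j8170 Ω = 8172∠-89.0° Ω.
Step 4 — Source phasor: V = 230∠76.6° V = 53.3 + j223.7 V.
Step 5 — Current: I = V / Z = -0.02726 + j0.006991 A = 0.02815∠165.6° A.
Step 6 — Complex power: S = V·I* = 0.1109 - j6.473 VA.
Step 7 — Real power: P = Re(S) = 0.1109 W.
Step 8 — Reactive power: Q = Im(S) = -6.473 VAR.
Step 9 — Apparent power: |S| = 6.474 VA.
Step 10 — Power factor: PF = P/|S| = 0.01713 (leading).

(a) P = 0.1109 W  (b) Q = -6.473 VAR  (c) S = 6.474 VA  (d) PF = 0.01713 (leading)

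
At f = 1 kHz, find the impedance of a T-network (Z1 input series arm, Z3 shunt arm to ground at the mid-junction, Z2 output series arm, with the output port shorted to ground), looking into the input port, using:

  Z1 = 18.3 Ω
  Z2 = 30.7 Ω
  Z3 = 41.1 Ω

Step 1 — Angular frequency: ω = 2π·f = 2π·1000 = 6283 rad/s.
Step 2 — Component impedances:
  Z1: Z = R = 18.3 Ω
  Z2: Z = R = 30.7 Ω
  Z3: Z = R = 41.1 Ω
Step 3 — With the output port shorted to ground, the output series arm Z2 runs from the junction to ground; the shunt arm Z3 also runs from the junction to ground. They appear in parallel: Z3 || Z2 = 17.57 Ω.
Step 4 — Series with input arm Z1: Z_in = Z1 + (Z3 || Z2) = 35.87 Ω = 35.87∠0.0° Ω.

Z = 35.87 Ω = 35.87∠0.0° Ω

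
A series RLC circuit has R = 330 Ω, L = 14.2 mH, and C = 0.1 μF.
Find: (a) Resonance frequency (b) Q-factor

Step 1 — Resonance condition Im(Z)=0 gives ω₀ = 1/√(LC).
Step 2 — ω₀ = 1/√(0.0142·1e-07) = 2.654e+04 rad/s.
Step 3 — f₀ = ω₀/(2π) = 4224 Hz.
Step 4 — Series Q: Q = ω₀L/R = 2.654e+04·0.0142/330 = 1.142.

(a) f₀ = 4224 Hz  (b) Q = 1.142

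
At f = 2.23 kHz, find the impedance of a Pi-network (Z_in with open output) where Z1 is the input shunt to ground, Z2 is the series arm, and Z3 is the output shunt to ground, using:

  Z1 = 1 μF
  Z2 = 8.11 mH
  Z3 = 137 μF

Step 1 — Angular frequency: ω = 2π·f = 2π·2230 = 1.401e+04 rad/s.
Step 2 — Component impedances:
  Z1: Z = 1/(jωC) = -j/(ω·C) = 0 - j71.37 Ω
  Z2: Z = jωL = j·1.401e+04·0.00811 = 0 + j113.6 Ω
  Z3: Z = 1/(jωC) = -j/(ω·C) = 0 - j0.5209 Ω
Step 3 — With open output, the series arm Z2 and the output shunt Z3 appear in series to ground: Z2 + Z3 = 0 + j113.1 Ω.
Step 4 — Parallel with input shunt Z1: Z_in = Z1 || (Z2 + Z3) = 0 - j193.4 Ω = 193.4∠-90.0° Ω.

Z = 0 - j193.4 Ω = 193.4∠-90.0° Ω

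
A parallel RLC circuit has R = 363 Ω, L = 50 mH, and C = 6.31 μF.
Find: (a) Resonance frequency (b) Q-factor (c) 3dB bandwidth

Step 1 — Resonance: ω₀ = 1/√(LC) = 1/√(0.05·6.31e-06) = 1780 rad/s.
Step 2 — f₀ = ω₀/(2π) = 283.3 Hz.
Step 3 — Parallel Q: Q = R/(ω₀L) = 363/(1780·0.05) = 4.078.
Step 4 — Bandwidth: Δω = ω₀/Q = 436.6 rad/s; BW = Δω/(2π) = 69.48 Hz.

(a) f₀ = 283.3 Hz  (b) Q = 4.078  (c) BW = 69.48 Hz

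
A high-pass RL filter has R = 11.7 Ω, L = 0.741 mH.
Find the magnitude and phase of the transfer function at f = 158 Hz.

Step 1 — Angular frequency: ω = 2π·158 = 992.7 rad/s.
Step 2 — Transfer function: H(jω) = jωL/(R + jωL).
Step 3 — Numerator jωL = j·0.7356; denominator R + jωL = 11.7 + j0.7356.
Step 4 — H = 0.003938 + j0.06263.
Step 5 — Magnitude: |H| = 0.06275 (-24.0 dB); phase: φ = 86.4°.

|H| = 0.06275 (-24.0 dB), φ = 86.4°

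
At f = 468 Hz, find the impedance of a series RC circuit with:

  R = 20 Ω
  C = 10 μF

Step 1 — Angular frequency: ω = 2π·f = 2π·468 = 2941 rad/s.
Step 2 — Component impedances:
  R: Z = R = 20 Ω
  C: Z = 1/(jωC) = -j/(ω·C) = 0 - j34.01 Ω
Step 3 — Series combination: Z_total = R + C = 20 - j34.01 Ω = 39.45∠-59.5° Ω.

Z = 20 - j34.01 Ω = 39.45∠-59.5° Ω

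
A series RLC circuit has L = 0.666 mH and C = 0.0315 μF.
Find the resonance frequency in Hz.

Step 1 — Resonance condition Im(Z)=0 gives ω₀ = 1/√(LC).
Step 2 — ω₀ = 1/√(0.000666·3.15e-08) = 2.183e+05 rad/s.
Step 3 — f₀ = ω₀/(2π) = 3.475e+04 Hz.

f₀ = 3.475e+04 Hz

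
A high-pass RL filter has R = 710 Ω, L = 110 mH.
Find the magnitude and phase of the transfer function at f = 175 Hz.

Step 1 — Angular frequency: ω = 2π·175 = 1100 rad/s.
Step 2 — Transfer function: H(jω) = jωL/(R + jωL).
Step 3 — Numerator jωL = j·121; denominator R + jωL = 710 + j121.
Step 4 — H = 0.0282 + j0.1655.
Step 5 — Magnitude: |H| = 0.1679 (-15.5 dB); phase: φ = 80.3°.

|H| = 0.1679 (-15.5 dB), φ = 80.3°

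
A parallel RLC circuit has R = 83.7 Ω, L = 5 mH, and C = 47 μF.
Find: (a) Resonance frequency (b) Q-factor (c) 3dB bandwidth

Step 1 — Resonance: ω₀ = 1/√(LC) = 1/√(0.005·4.7e-05) = 2063 rad/s.
Step 2 — f₀ = ω₀/(2π) = 328.3 Hz.
Step 3 — Parallel Q: Q = R/(ω₀L) = 83.7/(2063·0.005) = 8.115.
Step 4 — Bandwidth: Δω = ω₀/Q = 254.2 rad/s; BW = Δω/(2π) = 40.46 Hz.

(a) f₀ = 328.3 Hz  (b) Q = 8.115  (c) BW = 40.46 Hz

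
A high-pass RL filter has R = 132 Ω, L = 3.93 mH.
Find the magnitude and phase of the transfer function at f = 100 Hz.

Step 1 — Angular frequency: ω = 2π·100 = 628.3 rad/s.
Step 2 — Transfer function: H(jω) = jωL/(R + jωL).
Step 3 — Numerator jωL = j·2.469; denominator R + jωL = 132 + j2.469.
Step 4 — H = 0.0003498 + j0.0187.
Step 5 — Magnitude: |H| = 0.0187 (-34.6 dB); phase: φ = 88.9°.

|H| = 0.0187 (-34.6 dB), φ = 88.9°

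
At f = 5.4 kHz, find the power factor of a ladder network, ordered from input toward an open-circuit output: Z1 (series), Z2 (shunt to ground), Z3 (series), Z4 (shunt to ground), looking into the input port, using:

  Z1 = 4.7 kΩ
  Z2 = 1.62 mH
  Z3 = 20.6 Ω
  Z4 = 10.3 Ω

Step 1 — Angular frequency: ω = 2π·f = 2π·5400 = 3.393e+04 rad/s.
Step 2 — Component impedances:
  Z1: Z = R = 4700 Ω
  Z2: Z = jωL = j·3.393e+04·0.00162 = 0 + j54.97 Ω
  Z3: Z = R = 20.6 Ω
  Z4: Z = R = 10.3 Ω
Step 3 — Ladder network (open output): work backward from the far end, alternating series and parallel combinations. Z_in = 4723 + j13.2 Ω = 4723∠0.2° Ω.
Step 4 — Power factor: PF = cos(φ) = Re(Z)/|Z| = 4723/4723 = 1.
Step 5 — Type: Im(Z) = 13.2 ⇒ lagging (phase φ = 0.2°).

PF = 1 (lagging, φ = 0.2°)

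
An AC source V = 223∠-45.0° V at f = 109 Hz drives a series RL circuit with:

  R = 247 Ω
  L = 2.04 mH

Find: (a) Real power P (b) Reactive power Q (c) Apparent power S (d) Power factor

Step 1 — Angular frequency: ω = 2π·f = 2π·109 = 684.9 rad/s.
Step 2 — Component impedances:
  R: Z = R = 247 Ω
  L: Z = jωL = j·684.9·0.00204 = 0 + j1.397 Ω
Step 3 — Series combination: Z_total = R + L = 247 + j1.397 Ω = 247∠0.3° Ω.
Step 4 — Source phasor: V = 223∠-45.0° V = 157.7 - j157.7 V.
Step 5 — Current: I = V / Z = 0.6348 - j0.642 A = 0.9028∠-45.3° A.
Step 6 — Complex power: S = V·I* = 201.3 + j1.139 VA.
Step 7 — Real power: P = Re(S) = 201.3 W.
Step 8 — Reactive power: Q = Im(S) = 1.139 VAR.
Step 9 — Apparent power: |S| = 201.3 VA.
Step 10 — Power factor: PF = P/|S| = 1 (lagging).

(a) P = 201.3 W  (b) Q = 1.139 VAR  (c) S = 201.3 VA  (d) PF = 1 (lagging)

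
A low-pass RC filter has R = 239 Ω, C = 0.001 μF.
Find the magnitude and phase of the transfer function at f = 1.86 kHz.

Step 1 — Angular frequency: ω = 2π·1860 = 1.169e+04 rad/s.
Step 2 — Transfer function: H(jω) = 1/(1 + jωRC).
Step 3 — Denominator: 1 + jωRC = 1 + j·1.169e+04·239·1e-09 = 1 + j0.002793.
Step 4 — H = 1 - j0.002793.
Step 5 — Magnitude: |H| = 1 (-0.0 dB); phase: φ = -0.2°.

|H| = 1 (-0.0 dB), φ = -0.2°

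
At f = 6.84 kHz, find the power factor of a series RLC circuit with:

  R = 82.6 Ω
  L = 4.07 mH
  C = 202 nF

Step 1 — Angular frequency: ω = 2π·f = 2π·6840 = 4.298e+04 rad/s.
Step 2 — Component impedances:
  R: Z = R = 82.6 Ω
  L: Z = jωL = j·4.298e+04·0.00407 = 0 + j174.9 Ω
  C: Z = 1/(jωC) = -j/(ω·C) = 0 - j115.2 Ω
Step 3 — Series combination: Z_total = R + L + C = 82.6 + j59.73 Ω = 101.9∠35.9° Ω.
Step 4 — Power factor: PF = cos(φ) = Re(Z)/|Z| = 82.6/101.932 = 0.8103.
Step 5 — Type: Im(Z) = 59.73 ⇒ lagging (phase φ = 35.9°).

PF = 0.8103 (lagging, φ = 35.9°)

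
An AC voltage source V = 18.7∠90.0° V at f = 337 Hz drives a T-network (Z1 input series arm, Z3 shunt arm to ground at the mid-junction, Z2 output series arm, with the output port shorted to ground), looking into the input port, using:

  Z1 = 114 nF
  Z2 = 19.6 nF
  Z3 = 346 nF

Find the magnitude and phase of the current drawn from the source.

Step 1 — Angular frequency: ω = 2π·f = 2π·337 = 2117 rad/s.
Step 2 — Component impedances:
  Z1: Z = 1/(jωC) = -j/(ω·C) = 0 - j4143 Ω
  Z2: Z = 1/(jωC) = -j/(ω·C) = 0 - j2.41e+04 Ω
  Z3: Z = 1/(jωC) = -j/(ω·C) = 0 - j1365 Ω
Step 3 — With the output port shorted to ground, the output series arm Z2 runs from the junction to ground; the shunt arm Z3 also runs from the junction to ground. They appear in parallel: Z3 || Z2 = 0 - j1292 Ω.
Step 4 — Series with input arm Z1: Z_in = Z1 + (Z3 || Z2) = 0 - j5434 Ω = 5434∠-90.0° Ω.
Step 5 — Source phasor: V = 18.7∠90.0° V = 0 + j18.7 V.
Step 6 — Ohm's law: I = V / Z_total = (0 + j18.7) / (0 - j5434) = -0.003441 A.
Step 7 — Convert to polar: |I| = 0.003441 A, ∠I = 180.0°.

I = 0.003441∠180.0° A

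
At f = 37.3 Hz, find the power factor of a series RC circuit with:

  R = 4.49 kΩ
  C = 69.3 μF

Step 1 — Angular frequency: ω = 2π·f = 2π·37.3 = 234.4 rad/s.
Step 2 — Component impedances:
  R: Z = R = 4490 Ω
  C: Z = 1/(jωC) = -j/(ω·C) = 0 - j61.57 Ω
Step 3 — Series combination: Z_total = R + C = 4490 - j61.57 Ω = 4490∠-0.8° Ω.
Step 4 — Power factor: PF = cos(φ) = Re(Z)/|Z| = 4490/4490.4 = 0.9999.
Step 5 — Type: Im(Z) = -61.57 ⇒ leading (phase φ = -0.8°).

PF = 0.9999 (leading, φ = -0.8°)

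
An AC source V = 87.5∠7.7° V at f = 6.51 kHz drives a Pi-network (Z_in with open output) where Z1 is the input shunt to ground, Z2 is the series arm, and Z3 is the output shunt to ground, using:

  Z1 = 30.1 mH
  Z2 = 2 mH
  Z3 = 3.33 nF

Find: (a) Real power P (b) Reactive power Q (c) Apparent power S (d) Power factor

Step 1 — Angular frequency: ω = 2π·f = 2π·6510 = 4.09e+04 rad/s.
Step 2 — Component impedances:
  Z1: Z = jωL = j·4.09e+04·0.0301 = 0 + j1231 Ω
  Z2: Z = jωL = j·4.09e+04·0.002 = 0 + j81.81 Ω
  Z3: Z = 1/(jωC) = -j/(ω·C) = 0 - j7342 Ω
Step 3 — With open output, the series arm Z2 and the output shunt Z3 appear in series to ground: Z2 + Z3 = 0 - j7260 Ω.
Step 4 — Parallel with input shunt Z1: Z_in = Z1 || (Z2 + Z3) = 0 + j1483 Ω = 1483∠90.0° Ω.
Step 5 — Source phasor: V = 87.5∠7.7° V = 86.71 + j11.72 V.
Step 6 — Current: I = V / Z = 0.007907 - j0.05848 A = 0.05902∠-82.3° A.
Step 7 — Complex power: S = V·I* = 0 + j5.164 VA.
Step 8 — Real power: P = Re(S) = 0 W.
Step 9 — Reactive power: Q = Im(S) = 5.164 VAR.
Step 10 — Apparent power: |S| = 5.164 VA.
Step 11 — Power factor: PF = P/|S| = 0 (lagging).

(a) P = 0 W  (b) Q = 5.164 VAR  (c) S = 5.164 VA  (d) PF = 0 (lagging)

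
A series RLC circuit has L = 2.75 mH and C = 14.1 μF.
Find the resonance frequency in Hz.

Step 1 — Resonance condition Im(Z)=0 gives ω₀ = 1/√(LC).
Step 2 — ω₀ = 1/√(0.00275·1.41e-05) = 5078 rad/s.
Step 3 — f₀ = ω₀/(2π) = 808.2 Hz.

f₀ = 808.2 Hz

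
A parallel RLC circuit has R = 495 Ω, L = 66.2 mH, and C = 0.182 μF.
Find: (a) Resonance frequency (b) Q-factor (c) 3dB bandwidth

Step 1 — Resonance: ω₀ = 1/√(LC) = 1/√(0.0662·1.82e-07) = 9110 rad/s.
Step 2 — f₀ = ω₀/(2π) = 1450 Hz.
Step 3 — Parallel Q: Q = R/(ω₀L) = 495/(9110·0.0662) = 0.8208.
Step 4 — Bandwidth: Δω = ω₀/Q = 1.11e+04 rad/s; BW = Δω/(2π) = 1767 Hz.

(a) f₀ = 1450 Hz  (b) Q = 0.8208  (c) BW = 1767 Hz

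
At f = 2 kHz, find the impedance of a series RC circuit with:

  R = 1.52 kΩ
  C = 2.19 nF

Step 1 — Angular frequency: ω = 2π·f = 2π·2000 = 1.257e+04 rad/s.
Step 2 — Component impedances:
  R: Z = R = 1520 Ω
  C: Z = 1/(jωC) = -j/(ω·C) = 0 - j3.634e+04 Ω
Step 3 — Series combination: Z_total = R + C = 1520 - j3.634e+04 Ω = 3.637e+04∠-87.6° Ω.

Z = 1520 - j3.634e+04 Ω = 3.637e+04∠-87.6° Ω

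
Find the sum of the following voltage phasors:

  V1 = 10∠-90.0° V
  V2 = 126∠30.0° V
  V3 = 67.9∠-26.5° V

Step 1 — Convert each phasor to rectangular form:
  V1 = 10·(cos(-90.0°) + j·sin(-90.0°)) = 0 - j10 V
  V2 = 126·(cos(30.0°) + j·sin(30.0°)) = 109.1 + j63 V
  V3 = 67.9·(cos(-26.5°) + j·sin(-26.5°)) = 60.77 - j30.3 V
Step 2 — Sum components: V_total = 169.9 + j22.7 V.
Step 3 — Convert to polar: |V_total| = 171.4 V, ∠V_total = 7.6°.

V_total = 171.4∠7.6° V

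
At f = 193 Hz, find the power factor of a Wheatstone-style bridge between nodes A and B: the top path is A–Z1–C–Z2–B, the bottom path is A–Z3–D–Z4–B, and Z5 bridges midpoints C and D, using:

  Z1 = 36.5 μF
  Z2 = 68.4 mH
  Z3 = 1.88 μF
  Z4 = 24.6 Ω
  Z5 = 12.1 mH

Step 1 — Angular frequency: ω = 2π·f = 2π·193 = 1213 rad/s.
Step 2 — Component impedances:
  Z1: Z = 1/(jωC) = -j/(ω·C) = 0 - j22.59 Ω
  Z2: Z = jωL = j·1213·0.0684 = 0 + j82.95 Ω
  Z3: Z = 1/(jωC) = -j/(ω·C) = 0 - j438.6 Ω
  Z4: Z = R = 24.6 Ω
  Z5: Z = jωL = j·1213·0.0121 = 0 + j14.67 Ω
Step 3 — Bridge requires nodal analysis (the Z5 bridge couples midpoints C and D, so the two paths cannot be reduced to a simple series/parallel combination). Setting node B to ground and injecting 1 A at node A, the 3-node admittance system at A, C, D solves to V_A = Z_AB = 16.84 - j5.673 Ω = 17.77∠-18.6° Ω.
Step 4 — Power factor: PF = cos(φ) = Re(Z)/|Z| = 16.84/17.77 = 0.9477.
Step 5 — Type: Im(Z) = -5.673 ⇒ leading (phase φ = -18.6°).

PF = 0.9477 (leading, φ = -18.6°)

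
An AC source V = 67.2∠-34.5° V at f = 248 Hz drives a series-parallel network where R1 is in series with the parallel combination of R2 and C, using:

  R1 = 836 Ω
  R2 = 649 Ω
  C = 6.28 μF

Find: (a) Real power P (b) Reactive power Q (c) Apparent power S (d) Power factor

Step 1 — Angular frequency: ω = 2π·f = 2π·248 = 1558 rad/s.
Step 2 — Component impedances:
  R1: Z = R = 836 Ω
  R2: Z = R = 649 Ω
  C: Z = 1/(jωC) = -j/(ω·C) = 0 - j102.2 Ω
Step 3 — Parallel branch: R2 || C = 1/(1/R2 + 1/C) = 15.7 - j99.72 Ω.
Step 4 — Series with R1: Z_total = R1 + (R2 || C) = 851.7 - j99.72 Ω = 857.5∠-6.7° Ω.
Step 5 — Source phasor: V = 67.2∠-34.5° V = 55.38 - j38.06 V.
Step 6 — Current: I = V / Z = 0.06931 - j0.03658 A = 0.07837∠-27.8° A.
Step 7 — Complex power: S = V·I* = 5.23 - j0.6124 VA.
Step 8 — Real power: P = Re(S) = 5.23 W.
Step 9 — Reactive power: Q = Im(S) = -0.6124 VAR.
Step 10 — Apparent power: |S| = 5.266 VA.
Step 11 — Power factor: PF = P/|S| = 0.9932 (leading).

(a) P = 5.23 W  (b) Q = -0.6124 VAR  (c) S = 5.266 VA  (d) PF = 0.9932 (leading)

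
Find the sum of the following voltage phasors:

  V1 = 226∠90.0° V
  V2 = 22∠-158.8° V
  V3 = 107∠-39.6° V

Step 1 — Convert each phasor to rectangular form:
  V1 = 226·(cos(90.0°) + j·sin(90.0°)) = 0 + j226 V
  V2 = 22·(cos(-158.8°) + j·sin(-158.8°)) = -20.51 - j7.956 V
  V3 = 107·(cos(-39.6°) + j·sin(-39.6°)) = 82.44 - j68.2 V
Step 2 — Sum components: V_total = 61.93 + j149.8 V.
Step 3 — Convert to polar: |V_total| = 162.1 V, ∠V_total = 67.5°.

V_total = 162.1∠67.5° V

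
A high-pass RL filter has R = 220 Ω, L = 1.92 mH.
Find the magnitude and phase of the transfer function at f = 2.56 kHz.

Step 1 — Angular frequency: ω = 2π·2560 = 1.608e+04 rad/s.
Step 2 — Transfer function: H(jω) = jωL/(R + jωL).
Step 3 — Numerator jωL = j·30.88; denominator R + jωL = 220 + j30.88.
Step 4 — H = 0.01933 + j0.1377.
Step 5 — Magnitude: |H| = 0.139 (-17.1 dB); phase: φ = 82.0°.

|H| = 0.139 (-17.1 dB), φ = 82.0°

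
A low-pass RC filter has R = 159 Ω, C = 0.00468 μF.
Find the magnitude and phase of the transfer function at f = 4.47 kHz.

Step 1 — Angular frequency: ω = 2π·4470 = 2.809e+04 rad/s.
Step 2 — Transfer function: H(jω) = 1/(1 + jωRC).
Step 3 — Denominator: 1 + jωRC = 1 + j·2.809e+04·159·4.68e-09 = 1 + j0.0209.
Step 4 — H = 0.9996 - j0.02089.
Step 5 — Magnitude: |H| = 0.9998 (-0.0 dB); phase: φ = -1.2°.

|H| = 0.9998 (-0.0 dB), φ = -1.2°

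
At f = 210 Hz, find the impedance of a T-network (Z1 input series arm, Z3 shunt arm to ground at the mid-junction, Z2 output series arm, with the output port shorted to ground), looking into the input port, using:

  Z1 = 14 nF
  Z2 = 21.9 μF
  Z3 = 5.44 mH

Step 1 — Angular frequency: ω = 2π·f = 2π·210 = 1319 rad/s.
Step 2 — Component impedances:
  Z1: Z = 1/(jωC) = -j/(ω·C) = 0 - j5.413e+04 Ω
  Z2: Z = 1/(jωC) = -j/(ω·C) = 0 - j34.61 Ω
  Z3: Z = jωL = j·1319·0.00544 = 0 + j7.178 Ω
Step 3 — With the output port shorted to ground, the output series arm Z2 runs from the junction to ground; the shunt arm Z3 also runs from the junction to ground. They appear in parallel: Z3 || Z2 = 0 + j9.056 Ω.
Step 4 — Series with input arm Z1: Z_in = Z1 + (Z3 || Z2) = 0 - j5.413e+04 Ω = 5.413e+04∠-90.0° Ω.

Z = 0 - j5.413e+04 Ω = 5.413e+04∠-90.0° Ω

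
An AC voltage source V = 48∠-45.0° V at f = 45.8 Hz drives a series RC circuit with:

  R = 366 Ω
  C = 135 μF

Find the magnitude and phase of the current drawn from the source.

Step 1 — Angular frequency: ω = 2π·f = 2π·45.8 = 287.8 rad/s.
Step 2 — Component impedances:
  R: Z = R = 366 Ω
  C: Z = 1/(jωC) = -j/(ω·C) = 0 - j25.74 Ω
Step 3 — Series combination: Z_total = R + C = 366 - j25.74 Ω = 366.9∠-4.0° Ω.
Step 4 — Source phasor: V = 48∠-45.0° V = 33.94 - j33.94 V.
Step 5 — Ohm's law: I = V / Z_total = (33.94 - j33.94) / (366 - j25.74) = 0.09877 - j0.08579 A.
Step 6 — Convert to polar: |I| = 0.1308 A, ∠I = -41.0°.

I = 0.1308∠-41.0° A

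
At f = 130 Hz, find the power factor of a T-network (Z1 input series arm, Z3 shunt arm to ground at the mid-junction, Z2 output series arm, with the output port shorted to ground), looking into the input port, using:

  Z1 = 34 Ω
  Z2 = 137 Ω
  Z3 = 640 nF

Step 1 — Angular frequency: ω = 2π·f = 2π·130 = 816.8 rad/s.
Step 2 — Component impedances:
  Z1: Z = R = 34 Ω
  Z2: Z = R = 137 Ω
  Z3: Z = 1/(jωC) = -j/(ω·C) = 0 - j1913 Ω
Step 3 — With the output port shorted to ground, the output series arm Z2 runs from the junction to ground; the shunt arm Z3 also runs from the junction to ground. They appear in parallel: Z3 || Z2 = 136.3 - j9.762 Ω.
Step 4 — Series with input arm Z1: Z_in = Z1 + (Z3 || Z2) = 170.3 - j9.762 Ω = 170.6∠-3.3° Ω.
Step 5 — Power factor: PF = cos(φ) = Re(Z)/|Z| = 170.3/170.58 = 0.9984.
Step 6 — Type: Im(Z) = -9.762 ⇒ leading (phase φ = -3.3°).

PF = 0.9984 (leading, φ = -3.3°)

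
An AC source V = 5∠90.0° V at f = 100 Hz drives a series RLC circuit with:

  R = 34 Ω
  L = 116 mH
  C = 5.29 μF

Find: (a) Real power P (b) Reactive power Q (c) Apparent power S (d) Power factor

Step 1 — Angular frequency: ω = 2π·f = 2π·100 = 628.3 rad/s.
Step 2 — Component impedances:
  R: Z = R = 34 Ω
  L: Z = jωL = j·628.3·0.116 = 0 + j72.88 Ω
  C: Z = 1/(jωC) = -j/(ω·C) = 0 - j300.9 Ω
Step 3 — Series combination: Z_total = R + L + C = 34 - j228 Ω = 230.5∠-81.5° Ω.
Step 4 — Source phasor: V = 5∠90.0° V = 0 + j5 V.
Step 5 — Current: I = V / Z = -0.02146 + j0.0032 A = 0.02169∠171.5° A.
Step 6 — Complex power: S = V·I* = 0.016 - j0.1073 VA.
Step 7 — Real power: P = Re(S) = 0.016 W.
Step 8 — Reactive power: Q = Im(S) = -0.1073 VAR.
Step 9 — Apparent power: |S| = 0.1085 VA.
Step 10 — Power factor: PF = P/|S| = 0.1475 (leading).

(a) P = 0.016 W  (b) Q = -0.1073 VAR  (c) S = 0.1085 VA  (d) PF = 0.1475 (leading)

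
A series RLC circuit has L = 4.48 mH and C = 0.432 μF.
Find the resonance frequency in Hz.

Step 1 — Resonance condition Im(Z)=0 gives ω₀ = 1/√(LC).
Step 2 — ω₀ = 1/√(0.00448·4.32e-07) = 2.273e+04 rad/s.
Step 3 — f₀ = ω₀/(2π) = 3618 Hz.

f₀ = 3618 Hz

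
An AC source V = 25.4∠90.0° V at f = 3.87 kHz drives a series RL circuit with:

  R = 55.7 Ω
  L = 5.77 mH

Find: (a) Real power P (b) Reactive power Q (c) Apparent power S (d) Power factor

Step 1 — Angular frequency: ω = 2π·f = 2π·3870 = 2.432e+04 rad/s.
Step 2 — Component impedances:
  R: Z = R = 55.7 Ω
  L: Z = jωL = j·2.432e+04·0.00577 = 0 + j140.3 Ω
Step 3 — Series combination: Z_total = R + L = 55.7 + j140.3 Ω = 151∠68.3° Ω.
Step 4 — Source phasor: V = 25.4∠90.0° V = 0 + j25.4 V.
Step 5 — Current: I = V / Z = 0.1564 + j0.06209 A = 0.1683∠21.7° A.
Step 6 — Complex power: S = V·I* = 1.577 + j3.972 VA.
Step 7 — Real power: P = Re(S) = 1.577 W.
Step 8 — Reactive power: Q = Im(S) = 3.972 VAR.
Step 9 — Apparent power: |S| = 4.274 VA.
Step 10 — Power factor: PF = P/|S| = 0.369 (lagging).

(a) P = 1.577 W  (b) Q = 3.972 VAR  (c) S = 4.274 VA  (d) PF = 0.369 (lagging)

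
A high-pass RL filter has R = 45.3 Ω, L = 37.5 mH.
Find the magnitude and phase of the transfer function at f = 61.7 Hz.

Step 1 — Angular frequency: ω = 2π·61.7 = 387.7 rad/s.
Step 2 — Transfer function: H(jω) = jωL/(R + jωL).
Step 3 — Numerator jωL = j·14.54; denominator R + jωL = 45.3 + j14.54.
Step 4 — H = 0.09337 + j0.291.
Step 5 — Magnitude: |H| = 0.3056 (-10.3 dB); phase: φ = 72.2°.

|H| = 0.3056 (-10.3 dB), φ = 72.2°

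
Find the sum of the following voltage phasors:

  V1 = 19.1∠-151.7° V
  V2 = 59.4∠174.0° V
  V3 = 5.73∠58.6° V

Step 1 — Convert each phasor to rectangular form:
  V1 = 19.1·(cos(-151.7°) + j·sin(-151.7°)) = -16.82 - j9.055 V
  V2 = 59.4·(cos(174.0°) + j·sin(174.0°)) = -59.07 + j6.209 V
  V3 = 5.73·(cos(58.6°) + j·sin(58.6°)) = 2.985 + j4.891 V
Step 2 — Sum components: V_total = -72.91 + j2.045 V.
Step 3 — Convert to polar: |V_total| = 72.94 V, ∠V_total = 178.4°.

V_total = 72.94∠178.4° V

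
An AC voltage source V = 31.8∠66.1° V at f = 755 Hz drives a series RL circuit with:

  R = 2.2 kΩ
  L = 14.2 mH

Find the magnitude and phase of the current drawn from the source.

Step 1 — Angular frequency: ω = 2π·f = 2π·755 = 4744 rad/s.
Step 2 — Component impedances:
  R: Z = R = 2200 Ω
  L: Z = jωL = j·4744·0.0142 = 0 + j67.36 Ω
Step 3 — Series combination: Z_total = R + L = 2200 + j67.36 Ω = 2201∠1.8° Ω.
Step 4 — Source phasor: V = 31.8∠66.1° V = 12.88 + j29.07 V.
Step 5 — Ohm's law: I = V / Z_total = (12.88 + j29.07) / (2200 + j67.36) = 0.006255 + j0.01302 A.
Step 6 — Convert to polar: |I| = 0.01445 A, ∠I = 64.3°.

I = 0.01445∠64.3° A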